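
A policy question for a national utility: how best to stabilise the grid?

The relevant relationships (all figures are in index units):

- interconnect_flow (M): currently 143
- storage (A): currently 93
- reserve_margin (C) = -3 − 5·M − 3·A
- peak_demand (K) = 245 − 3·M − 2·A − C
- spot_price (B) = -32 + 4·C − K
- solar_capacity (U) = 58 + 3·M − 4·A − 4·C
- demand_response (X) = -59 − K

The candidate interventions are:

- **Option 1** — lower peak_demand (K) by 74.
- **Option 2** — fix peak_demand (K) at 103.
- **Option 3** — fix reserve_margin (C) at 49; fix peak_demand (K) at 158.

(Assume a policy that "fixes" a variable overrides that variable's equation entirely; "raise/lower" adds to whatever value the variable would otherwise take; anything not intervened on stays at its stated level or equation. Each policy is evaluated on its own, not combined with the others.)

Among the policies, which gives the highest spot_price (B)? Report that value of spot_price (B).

6

Option 1 (K − 74):
  M = 143
  A = 93
  C = -3 − 5·143 − 3·93 = -997
  K = 245 − 3·143 − 2·93 − (-997) (−74 from intervention) = 553
  B = -32 + 4·(-997) − 553 = -4573
Option 2 (K := 103):
  M = 143
  A = 93
  C = -3 − 5·143 − 3·93 = -997
  K = 103
  B = -32 + 4·(-997) − 103 = -4123
Option 3 (C := 49, K := 158):
  M = 143
  A = 93
  C = 49
  K = 158
  B = -32 + 4·49 − 158 = 6
Comparing — Option 1: B=-4573, Option 2: B=-4123, Option 3: B=6. Highest is 6 (Option 3).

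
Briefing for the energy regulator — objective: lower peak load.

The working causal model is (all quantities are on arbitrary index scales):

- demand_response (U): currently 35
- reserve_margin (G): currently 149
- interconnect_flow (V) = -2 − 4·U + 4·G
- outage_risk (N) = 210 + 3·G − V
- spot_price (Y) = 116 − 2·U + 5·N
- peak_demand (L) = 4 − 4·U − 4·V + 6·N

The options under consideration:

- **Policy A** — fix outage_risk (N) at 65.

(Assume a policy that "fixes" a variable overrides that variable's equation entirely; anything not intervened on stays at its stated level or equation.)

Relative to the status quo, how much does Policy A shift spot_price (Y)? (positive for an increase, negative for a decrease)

Baseline:
  U = 35
  G = 149
  V = -2 − 4·35 + 4·149 = 454
  N = 210 + 3·149 − 454 = 203
  Y = 116 − 2·35 + 5·203 = 1061
Policy A (N := 65):
  U = 35
  G = 149
  V = -2 − 4·35 + 4·149 = 454
  N = 65
  Y = 116 − 2·35 + 5·65 = 371
Change in Y: 371 − 1061 = -690

-690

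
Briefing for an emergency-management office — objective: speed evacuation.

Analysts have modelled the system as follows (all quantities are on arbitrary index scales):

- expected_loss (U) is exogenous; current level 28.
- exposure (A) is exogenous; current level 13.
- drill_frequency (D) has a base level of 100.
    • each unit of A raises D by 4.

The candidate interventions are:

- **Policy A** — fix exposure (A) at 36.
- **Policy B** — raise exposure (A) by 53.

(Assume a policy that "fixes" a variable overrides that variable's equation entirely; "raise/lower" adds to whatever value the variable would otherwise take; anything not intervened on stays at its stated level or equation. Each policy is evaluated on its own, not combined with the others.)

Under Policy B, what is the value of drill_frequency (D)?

Policy B (A + 53):
  A = 13 + 53 = 66
  D = 100 + 4·66 = 364

364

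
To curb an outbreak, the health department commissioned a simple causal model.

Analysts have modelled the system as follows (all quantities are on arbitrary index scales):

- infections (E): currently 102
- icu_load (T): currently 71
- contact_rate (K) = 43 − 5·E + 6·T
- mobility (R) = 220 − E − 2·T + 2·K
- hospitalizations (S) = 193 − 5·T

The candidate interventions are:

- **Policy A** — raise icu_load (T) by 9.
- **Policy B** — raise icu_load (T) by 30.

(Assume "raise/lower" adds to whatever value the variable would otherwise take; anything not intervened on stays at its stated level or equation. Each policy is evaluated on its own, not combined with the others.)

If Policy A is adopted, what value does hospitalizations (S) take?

-207

Policy A (T + 9):
  T = 71 + 9 = 80
  S = 193 − 5·80 = -207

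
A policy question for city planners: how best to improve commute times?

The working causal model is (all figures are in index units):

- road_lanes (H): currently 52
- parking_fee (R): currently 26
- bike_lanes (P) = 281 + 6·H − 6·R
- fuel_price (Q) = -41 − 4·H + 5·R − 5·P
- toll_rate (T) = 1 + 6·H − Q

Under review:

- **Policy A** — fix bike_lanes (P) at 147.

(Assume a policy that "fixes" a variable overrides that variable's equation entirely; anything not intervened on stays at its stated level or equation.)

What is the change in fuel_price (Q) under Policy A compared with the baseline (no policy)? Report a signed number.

Baseline:
  H = 52
  R = 26
  P = 281 + 6·52 − 6·26 = 437
  Q = -41 − 4·52 + 5·26 − 5·437 = -2304
Policy A (P := 147):
  H = 52
  R = 26
  P = 147
  Q = -41 − 4·52 + 5·26 − 5·147 = -854
Change in Q: -854 − (-2304) = 1450

1450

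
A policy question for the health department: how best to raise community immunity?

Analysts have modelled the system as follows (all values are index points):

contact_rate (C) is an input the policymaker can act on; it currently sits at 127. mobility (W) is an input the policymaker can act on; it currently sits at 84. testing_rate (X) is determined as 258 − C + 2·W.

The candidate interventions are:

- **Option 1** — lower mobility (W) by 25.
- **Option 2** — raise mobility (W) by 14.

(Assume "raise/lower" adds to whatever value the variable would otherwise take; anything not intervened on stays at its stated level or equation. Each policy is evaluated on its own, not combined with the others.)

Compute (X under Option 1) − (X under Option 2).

-78

Option 1 (W − 25):
  C = 127
  W = 84 − 25 = 59
  X = 258 − 127 + 2·59 = 249
Option 2 (W + 14):
  C = 127
  W = 84 + 14 = 98
  X = 258 − 127 + 2·98 = 327
X: 249 − 327 = -78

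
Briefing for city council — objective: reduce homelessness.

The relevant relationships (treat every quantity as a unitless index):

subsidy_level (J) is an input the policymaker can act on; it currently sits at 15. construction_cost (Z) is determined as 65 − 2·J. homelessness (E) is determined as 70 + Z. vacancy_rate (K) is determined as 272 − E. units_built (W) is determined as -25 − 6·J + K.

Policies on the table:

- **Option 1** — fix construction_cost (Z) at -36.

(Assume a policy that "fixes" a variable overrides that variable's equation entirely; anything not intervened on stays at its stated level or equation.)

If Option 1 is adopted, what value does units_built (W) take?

123

Option 1 (Z := -36):
  J = 15
  Z = -36
  E = 70 + (-36) = 34
  K = 272 − 34 = 238
  W = -25 − 6·15 + 238 = 123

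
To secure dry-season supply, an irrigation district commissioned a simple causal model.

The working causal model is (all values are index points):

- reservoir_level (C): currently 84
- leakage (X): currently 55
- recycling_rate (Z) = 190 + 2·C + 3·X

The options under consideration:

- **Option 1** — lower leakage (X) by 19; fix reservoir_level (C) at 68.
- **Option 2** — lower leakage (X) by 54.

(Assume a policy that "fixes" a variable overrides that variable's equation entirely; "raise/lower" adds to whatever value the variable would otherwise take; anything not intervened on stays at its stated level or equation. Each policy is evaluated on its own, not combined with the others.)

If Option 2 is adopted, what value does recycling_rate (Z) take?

Option 2 (X − 54):
  C = 84
  X = 55 − 54 = 1
  Z = 190 + 2·84 + 3·1 = 361

361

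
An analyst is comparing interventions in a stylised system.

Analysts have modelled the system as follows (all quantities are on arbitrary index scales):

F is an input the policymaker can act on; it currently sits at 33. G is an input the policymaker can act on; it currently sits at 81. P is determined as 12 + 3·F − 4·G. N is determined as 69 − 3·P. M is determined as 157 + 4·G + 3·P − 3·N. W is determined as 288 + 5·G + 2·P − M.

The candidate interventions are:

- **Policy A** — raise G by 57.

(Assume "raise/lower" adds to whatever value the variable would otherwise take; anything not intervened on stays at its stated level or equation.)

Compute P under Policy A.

-441

Policy A (G + 57):
  F = 33
  G = 81 + 57 = 138
  P = 12 + 3·33 − 4·138 = -441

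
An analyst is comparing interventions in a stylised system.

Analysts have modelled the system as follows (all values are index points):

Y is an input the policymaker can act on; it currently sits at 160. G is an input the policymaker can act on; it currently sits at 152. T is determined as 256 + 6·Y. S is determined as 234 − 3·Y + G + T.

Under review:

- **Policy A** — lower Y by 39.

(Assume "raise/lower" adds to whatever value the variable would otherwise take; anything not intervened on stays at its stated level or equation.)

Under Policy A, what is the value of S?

Policy A (Y − 39):
  Y = 160 − 39 = 121
  G = 152
  T = 256 + 6·121 = 982
  S = 234 − 3·121 + 152 + 982 = 1005

1005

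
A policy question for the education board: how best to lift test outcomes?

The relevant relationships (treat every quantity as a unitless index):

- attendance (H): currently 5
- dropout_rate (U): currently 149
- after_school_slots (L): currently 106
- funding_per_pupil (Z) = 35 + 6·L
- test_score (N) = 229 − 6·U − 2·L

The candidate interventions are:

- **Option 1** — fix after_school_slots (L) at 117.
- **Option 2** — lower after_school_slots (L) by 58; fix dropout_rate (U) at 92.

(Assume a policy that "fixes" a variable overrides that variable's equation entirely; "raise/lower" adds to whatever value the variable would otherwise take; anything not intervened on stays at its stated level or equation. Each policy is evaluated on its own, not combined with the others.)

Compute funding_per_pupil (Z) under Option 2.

323

Option 2 (L − 58, U := 92):
  L = 106 − 58 = 48
  Z = 35 + 6·48 = 323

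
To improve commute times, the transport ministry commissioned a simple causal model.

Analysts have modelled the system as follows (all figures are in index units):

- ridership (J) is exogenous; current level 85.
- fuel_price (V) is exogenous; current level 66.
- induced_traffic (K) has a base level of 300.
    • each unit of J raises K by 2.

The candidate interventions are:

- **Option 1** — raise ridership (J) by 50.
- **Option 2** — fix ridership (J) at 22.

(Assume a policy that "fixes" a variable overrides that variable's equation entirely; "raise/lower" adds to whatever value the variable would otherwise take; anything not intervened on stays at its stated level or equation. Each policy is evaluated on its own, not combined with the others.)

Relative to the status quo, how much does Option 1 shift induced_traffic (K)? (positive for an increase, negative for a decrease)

Baseline:
  J = 85
  K = 300 + 2·85 = 470
Option 1 (J + 50):
  J = 85 + 50 = 135
  K = 300 + 2·135 = 570
Change in K: 570 − 470 = 100

100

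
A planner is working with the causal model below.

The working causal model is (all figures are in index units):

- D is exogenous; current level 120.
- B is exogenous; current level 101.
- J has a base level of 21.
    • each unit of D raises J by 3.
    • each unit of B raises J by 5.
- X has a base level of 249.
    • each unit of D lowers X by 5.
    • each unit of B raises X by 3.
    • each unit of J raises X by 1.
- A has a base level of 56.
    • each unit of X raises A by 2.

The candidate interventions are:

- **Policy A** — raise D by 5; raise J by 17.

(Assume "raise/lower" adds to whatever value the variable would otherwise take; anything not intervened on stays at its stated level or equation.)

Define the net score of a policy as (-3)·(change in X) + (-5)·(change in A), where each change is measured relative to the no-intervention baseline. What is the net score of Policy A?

Baseline:
  D = 120
  B = 101
  J = 21 + 3·120 + 5·101 = 886
  X = 249 − 5·120 + 3·101 + 886 = 838
  A = 56 + 2·838 = 1732
Policy A (D + 5, J + 17):
  D = 120 + 5 = 125
  B = 101
  J = 21 + 3·125 + 5·101 (+17 from intervention) = 918
  X = 249 − 5·125 + 3·101 + 918 = 845
  A = 56 + 2·845 = 1746
ΔX = 845 − 838 = 7; ΔA = 1746 − 1732 = 14
Score = (-3)·7 + (-5)·14 = -91

-91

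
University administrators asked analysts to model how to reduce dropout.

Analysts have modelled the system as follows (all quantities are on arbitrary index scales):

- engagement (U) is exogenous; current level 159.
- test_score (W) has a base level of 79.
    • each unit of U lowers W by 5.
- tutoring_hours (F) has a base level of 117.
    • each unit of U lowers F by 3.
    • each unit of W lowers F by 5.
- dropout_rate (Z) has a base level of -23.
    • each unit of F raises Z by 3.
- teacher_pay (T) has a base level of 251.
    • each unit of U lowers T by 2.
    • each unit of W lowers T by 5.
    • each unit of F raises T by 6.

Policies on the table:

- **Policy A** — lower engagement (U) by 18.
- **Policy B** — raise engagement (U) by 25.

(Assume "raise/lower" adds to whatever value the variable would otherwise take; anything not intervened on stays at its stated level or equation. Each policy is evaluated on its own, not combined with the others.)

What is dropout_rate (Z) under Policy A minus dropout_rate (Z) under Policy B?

Policy A (U − 18):
  U = 159 − 18 = 141
  W = 79 − 5·141 = -626
  F = 117 − 3·141 − 5·(-626) = 2824
  Z = -23 + 3·2824 = 8449
Policy B (U + 25):
  U = 159 + 25 = 184
  W = 79 − 5·184 = -841
  F = 117 − 3·184 − 5·(-841) = 3770
  Z = -23 + 3·3770 = 11287
Z: 8449 − 11287 = -2838

-2838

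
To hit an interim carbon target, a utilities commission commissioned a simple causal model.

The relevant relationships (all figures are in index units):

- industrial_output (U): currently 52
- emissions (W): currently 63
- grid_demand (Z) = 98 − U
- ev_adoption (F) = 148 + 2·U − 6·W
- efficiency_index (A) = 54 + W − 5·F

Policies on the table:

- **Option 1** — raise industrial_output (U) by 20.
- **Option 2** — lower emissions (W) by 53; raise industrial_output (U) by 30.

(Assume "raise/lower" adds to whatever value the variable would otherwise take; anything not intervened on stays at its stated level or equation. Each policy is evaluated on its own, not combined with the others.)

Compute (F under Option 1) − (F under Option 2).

-338

Option 1 (U + 20):
  U = 52 + 20 = 72
  W = 63
  F = 148 + 2·72 − 6·63 = -86
Option 2 (W − 53, U + 30):
  U = 52 + 30 = 82
  W = 63 − 53 = 10
  F = 148 + 2·82 − 6·10 = 252
F: -86 − 252 = -338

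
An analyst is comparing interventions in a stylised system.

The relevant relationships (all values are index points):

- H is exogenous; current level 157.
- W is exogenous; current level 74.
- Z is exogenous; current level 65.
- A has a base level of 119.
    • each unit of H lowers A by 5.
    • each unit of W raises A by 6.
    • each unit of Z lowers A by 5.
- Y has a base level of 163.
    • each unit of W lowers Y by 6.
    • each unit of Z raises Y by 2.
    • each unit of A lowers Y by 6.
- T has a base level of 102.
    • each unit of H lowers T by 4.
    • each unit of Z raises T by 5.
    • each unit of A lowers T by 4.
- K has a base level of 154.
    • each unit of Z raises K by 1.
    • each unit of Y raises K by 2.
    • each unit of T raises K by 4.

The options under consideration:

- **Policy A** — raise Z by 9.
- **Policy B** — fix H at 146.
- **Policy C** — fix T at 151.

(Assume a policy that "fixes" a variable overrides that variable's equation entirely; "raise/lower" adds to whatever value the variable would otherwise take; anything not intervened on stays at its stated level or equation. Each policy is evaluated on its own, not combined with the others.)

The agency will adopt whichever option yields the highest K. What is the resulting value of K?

Policy A (Z + 9):
  H = 157
  W = 74
  Z = 65 + 9 = 74
  A = 119 − 5·157 + 6·74 − 5·74 = -592
  Y = 163 − 6·74 + 2·74 − 6·(-592) = 3419
  T = 102 − 4·157 + 5·74 − 4·(-592) = 2212
  K = 154 + 74 + 2·3419 + 4·2212 = 15914
Policy B (H := 146):
  H = 146
  W = 74
  Z = 65
  A = 119 − 5·146 + 6·74 − 5·65 = -492
  Y = 163 − 6·74 + 2·65 − 6·(-492) = 2801
  T = 102 − 4·146 + 5·65 − 4·(-492) = 1811
  K = 154 + 65 + 2·2801 + 4·1811 = 13065
Policy C (T := 151):
  H = 157
  W = 74
  Z = 65
  A = 119 − 5·157 + 6·74 − 5·65 = -547
  Y = 163 − 6·74 + 2·65 − 6·(-547) = 3131
  T = 151
  K = 154 + 65 + 2·3131 + 4·151 = 7085
Comparing — Policy A: K=15914, Policy B: K=13065, Policy C: K=7085. Highest is 15914 (Policy A).

15914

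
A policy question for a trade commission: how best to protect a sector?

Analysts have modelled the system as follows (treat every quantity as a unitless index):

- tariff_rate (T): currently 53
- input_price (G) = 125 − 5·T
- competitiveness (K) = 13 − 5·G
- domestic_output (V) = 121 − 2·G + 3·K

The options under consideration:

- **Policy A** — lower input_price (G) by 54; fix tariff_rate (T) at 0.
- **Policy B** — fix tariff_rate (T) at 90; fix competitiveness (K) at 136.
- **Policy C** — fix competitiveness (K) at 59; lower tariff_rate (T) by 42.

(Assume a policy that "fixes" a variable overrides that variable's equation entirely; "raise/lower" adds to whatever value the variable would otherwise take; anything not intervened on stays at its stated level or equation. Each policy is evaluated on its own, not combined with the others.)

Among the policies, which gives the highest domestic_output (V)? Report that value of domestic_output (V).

Policy A (G − 54, T := 0):
  T = 0
  G = 125 − 5·0 (−54 from intervention) = 71
  K = 13 − 5·71 = -342
  V = 121 − 2·71 + 3·(-342) = -1047
Policy B (T := 90, K := 136):
  T = 90
  G = 125 − 5·90 = -325
  K = 136
  V = 121 − 2·(-325) + 3·136 = 1179
Policy C (K := 59, T − 42):
  T = 53 − 42 = 11
  G = 125 − 5·11 = 70
  K = 59
  V = 121 − 2·70 + 3·59 = 158
Comparing — Policy A: V=-1047, Policy B: V=1179, Policy C: V=158. Highest is 1179 (Policy B).

1179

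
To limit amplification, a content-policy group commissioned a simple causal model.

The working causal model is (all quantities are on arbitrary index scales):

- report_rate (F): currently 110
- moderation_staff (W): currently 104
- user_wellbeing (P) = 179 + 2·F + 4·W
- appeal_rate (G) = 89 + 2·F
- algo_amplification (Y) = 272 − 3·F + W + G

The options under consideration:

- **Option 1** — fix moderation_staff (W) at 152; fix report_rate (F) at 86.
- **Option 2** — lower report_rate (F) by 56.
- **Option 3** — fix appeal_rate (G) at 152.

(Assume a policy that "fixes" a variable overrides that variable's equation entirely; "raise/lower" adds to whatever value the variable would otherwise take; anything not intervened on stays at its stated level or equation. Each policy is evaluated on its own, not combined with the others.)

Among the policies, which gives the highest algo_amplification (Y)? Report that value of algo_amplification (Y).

Option 1 (W := 152, F := 86):
  F = 86
  W = 152
  G = 89 + 2·86 = 261
  Y = 272 − 3·86 + 152 + 261 = 427
Option 2 (F − 56):
  F = 110 − 56 = 54
  W = 104
  G = 89 + 2·54 = 197
  Y = 272 − 3·54 + 104 + 197 = 411
Option 3 (G := 152):
  F = 110
  W = 104
  G = 152
  Y = 272 − 3·110 + 104 + 152 = 198
Comparing — Option 1: Y=427, Option 2: Y=411, Option 3: Y=198. Highest is 427 (Option 1).

427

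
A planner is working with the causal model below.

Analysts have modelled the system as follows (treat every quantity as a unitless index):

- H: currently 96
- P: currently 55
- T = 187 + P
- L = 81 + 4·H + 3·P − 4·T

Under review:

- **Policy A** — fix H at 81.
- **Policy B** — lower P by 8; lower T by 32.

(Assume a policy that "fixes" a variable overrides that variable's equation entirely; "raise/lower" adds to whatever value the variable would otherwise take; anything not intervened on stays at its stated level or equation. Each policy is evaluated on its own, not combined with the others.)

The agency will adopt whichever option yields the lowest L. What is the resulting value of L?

-398

Policy A (H := 81):
  H = 81
  P = 55
  T = 187 + 55 = 242
  L = 81 + 4·81 + 3·55 − 4·242 = -398
Policy B (P − 8, T − 32):
  H = 96
  P = 55 − 8 = 47
  T = 187 + 47 (−32 from intervention) = 202
  L = 81 + 4·96 + 3·47 − 4·202 = -202
Comparing — Policy A: L=-398, Policy B: L=-202. Lowest is -398 (Policy A).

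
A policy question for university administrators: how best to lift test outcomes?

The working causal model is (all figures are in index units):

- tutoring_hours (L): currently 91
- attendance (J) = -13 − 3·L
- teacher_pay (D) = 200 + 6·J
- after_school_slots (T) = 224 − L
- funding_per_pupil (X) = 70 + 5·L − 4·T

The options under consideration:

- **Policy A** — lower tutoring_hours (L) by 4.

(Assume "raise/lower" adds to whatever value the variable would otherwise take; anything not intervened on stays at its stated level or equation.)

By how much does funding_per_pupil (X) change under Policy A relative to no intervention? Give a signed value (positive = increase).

Baseline:
  L = 91
  T = 224 − 91 = 133
  X = 70 + 5·91 − 4·133 = -7
Policy A (L − 4):
  L = 91 − 4 = 87
  T = 224 − 87 = 137
  X = 70 + 5·87 − 4·137 = -43
Change in X: -43 − (-7) = -36

-36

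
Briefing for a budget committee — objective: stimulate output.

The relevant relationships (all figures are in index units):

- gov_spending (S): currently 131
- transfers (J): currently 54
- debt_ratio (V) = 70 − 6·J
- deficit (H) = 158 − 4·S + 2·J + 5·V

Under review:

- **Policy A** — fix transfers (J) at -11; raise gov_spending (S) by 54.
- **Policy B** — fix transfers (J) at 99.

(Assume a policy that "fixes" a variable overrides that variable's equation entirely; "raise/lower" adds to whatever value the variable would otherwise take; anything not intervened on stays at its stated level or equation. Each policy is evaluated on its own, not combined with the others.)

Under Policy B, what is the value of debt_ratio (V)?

Policy B (J := 99):
  J = 99
  V = 70 − 6·99 = -524

-524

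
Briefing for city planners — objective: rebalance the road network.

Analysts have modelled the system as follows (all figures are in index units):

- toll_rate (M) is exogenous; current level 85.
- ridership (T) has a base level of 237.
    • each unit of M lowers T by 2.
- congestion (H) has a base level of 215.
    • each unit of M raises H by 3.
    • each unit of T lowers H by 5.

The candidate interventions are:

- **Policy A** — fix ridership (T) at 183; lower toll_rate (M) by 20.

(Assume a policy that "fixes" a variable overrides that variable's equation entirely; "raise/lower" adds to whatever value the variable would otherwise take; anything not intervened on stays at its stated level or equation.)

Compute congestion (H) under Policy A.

Policy A (T := 183, M − 20):
  M = 85 − 20 = 65
  T = 183
  H = 215 + 3·65 − 5·183 = -505

-505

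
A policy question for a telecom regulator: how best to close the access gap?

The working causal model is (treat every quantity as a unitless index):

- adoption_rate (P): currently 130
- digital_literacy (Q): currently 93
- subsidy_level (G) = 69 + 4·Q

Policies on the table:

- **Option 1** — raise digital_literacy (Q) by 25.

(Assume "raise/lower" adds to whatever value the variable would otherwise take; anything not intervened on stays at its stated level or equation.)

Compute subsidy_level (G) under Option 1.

Option 1 (Q + 25):
  Q = 93 + 25 = 118
  G = 69 + 4·118 = 541

541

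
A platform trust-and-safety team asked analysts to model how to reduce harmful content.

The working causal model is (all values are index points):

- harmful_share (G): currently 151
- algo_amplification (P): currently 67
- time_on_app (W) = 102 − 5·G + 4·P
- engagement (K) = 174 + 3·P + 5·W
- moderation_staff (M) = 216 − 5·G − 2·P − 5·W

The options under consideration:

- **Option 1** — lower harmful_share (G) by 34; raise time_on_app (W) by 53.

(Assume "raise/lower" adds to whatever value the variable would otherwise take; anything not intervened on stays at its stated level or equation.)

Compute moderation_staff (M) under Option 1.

Option 1 (G − 34, W + 53):
  G = 151 − 34 = 117
  P = 67
  W = 102 − 5·117 + 4·67 (+53 from intervention) = -162
  M = 216 − 5·117 − 2·67 − 5·(-162) = 307

307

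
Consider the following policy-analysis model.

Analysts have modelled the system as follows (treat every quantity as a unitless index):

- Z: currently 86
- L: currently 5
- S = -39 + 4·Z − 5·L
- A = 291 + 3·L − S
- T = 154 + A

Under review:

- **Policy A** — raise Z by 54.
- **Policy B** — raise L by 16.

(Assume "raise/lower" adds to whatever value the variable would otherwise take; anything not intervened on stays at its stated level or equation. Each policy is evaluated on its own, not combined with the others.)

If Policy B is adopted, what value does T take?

Policy B (L + 16):
  Z = 86
  L = 5 + 16 = 21
  S = -39 + 4·86 − 5·21 = 200
  A = 291 + 3·21 − 200 = 154
  T = 154 + 154 = 308

308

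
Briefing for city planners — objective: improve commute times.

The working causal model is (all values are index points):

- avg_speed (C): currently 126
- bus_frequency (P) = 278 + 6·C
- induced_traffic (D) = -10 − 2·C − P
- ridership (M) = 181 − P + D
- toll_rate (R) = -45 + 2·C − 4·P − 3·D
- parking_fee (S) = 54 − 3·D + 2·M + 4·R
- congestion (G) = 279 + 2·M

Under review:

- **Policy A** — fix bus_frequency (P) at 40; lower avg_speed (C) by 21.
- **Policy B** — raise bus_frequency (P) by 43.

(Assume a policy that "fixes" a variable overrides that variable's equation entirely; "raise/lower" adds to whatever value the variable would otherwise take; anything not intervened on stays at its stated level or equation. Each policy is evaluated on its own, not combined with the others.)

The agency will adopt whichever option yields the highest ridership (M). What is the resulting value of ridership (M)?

Policy A (P := 40, C − 21):
  C = 126 − 21 = 105
  P = 40
  D = -10 − 2·105 − 40 = -260
  M = 181 − 40 + (-260) = -119
Policy B (P + 43):
  C = 126
  P = 278 + 6·126 (+43 from intervention) = 1077
  D = -10 − 2·126 − 1077 = -1339
  M = 181 − 1077 + (-1339) = -2235
Comparing — Policy A: M=-119, Policy B: M=-2235. Highest is -119 (Policy A).

-119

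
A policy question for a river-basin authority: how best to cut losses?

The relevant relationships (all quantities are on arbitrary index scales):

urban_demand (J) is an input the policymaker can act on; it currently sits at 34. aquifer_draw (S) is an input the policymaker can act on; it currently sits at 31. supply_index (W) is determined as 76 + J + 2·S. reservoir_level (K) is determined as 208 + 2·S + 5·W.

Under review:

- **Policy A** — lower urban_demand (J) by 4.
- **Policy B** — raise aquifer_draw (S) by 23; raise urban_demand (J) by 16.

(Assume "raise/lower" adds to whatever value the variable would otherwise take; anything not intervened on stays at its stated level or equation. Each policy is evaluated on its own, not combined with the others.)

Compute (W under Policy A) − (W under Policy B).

-66

Policy A (J − 4):
  J = 34 − 4 = 30
  S = 31
  W = 76 + 30 + 2·31 = 168
Policy B (S + 23, J + 16):
  J = 34 + 16 = 50
  S = 31 + 23 = 54
  W = 76 + 50 + 2·54 = 234
W: 168 − 234 = -66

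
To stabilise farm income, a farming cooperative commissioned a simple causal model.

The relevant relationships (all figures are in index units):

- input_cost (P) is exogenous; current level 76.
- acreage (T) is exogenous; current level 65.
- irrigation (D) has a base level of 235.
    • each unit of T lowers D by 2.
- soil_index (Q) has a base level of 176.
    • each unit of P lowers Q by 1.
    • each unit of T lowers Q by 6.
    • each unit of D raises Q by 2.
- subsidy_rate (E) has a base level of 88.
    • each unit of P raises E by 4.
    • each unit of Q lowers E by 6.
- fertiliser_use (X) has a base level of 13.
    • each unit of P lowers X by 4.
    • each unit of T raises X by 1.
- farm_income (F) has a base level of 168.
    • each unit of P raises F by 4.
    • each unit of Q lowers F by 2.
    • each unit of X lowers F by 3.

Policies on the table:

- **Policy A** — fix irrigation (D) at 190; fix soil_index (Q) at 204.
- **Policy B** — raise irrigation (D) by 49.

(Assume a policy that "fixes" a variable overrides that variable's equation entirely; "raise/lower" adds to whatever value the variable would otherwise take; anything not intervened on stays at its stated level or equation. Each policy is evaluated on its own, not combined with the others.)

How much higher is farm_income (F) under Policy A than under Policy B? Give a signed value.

-372

Policy A (D := 190, Q := 204):
  P = 76
  T = 65
  D = 190
  Q = 204
  X = 13 − 4·76 + 65 = -226
  F = 168 + 4·76 − 2·204 − 3·(-226) = 742
Policy B (D + 49):
  P = 76
  T = 65
  D = 235 − 2·65 (+49 from intervention) = 154
  Q = 176 − 76 − 6·65 + 2·154 = 18
  X = 13 − 4·76 + 65 = -226
  F = 168 + 4·76 − 2·18 − 3·(-226) = 1114
F: 742 − 1114 = -372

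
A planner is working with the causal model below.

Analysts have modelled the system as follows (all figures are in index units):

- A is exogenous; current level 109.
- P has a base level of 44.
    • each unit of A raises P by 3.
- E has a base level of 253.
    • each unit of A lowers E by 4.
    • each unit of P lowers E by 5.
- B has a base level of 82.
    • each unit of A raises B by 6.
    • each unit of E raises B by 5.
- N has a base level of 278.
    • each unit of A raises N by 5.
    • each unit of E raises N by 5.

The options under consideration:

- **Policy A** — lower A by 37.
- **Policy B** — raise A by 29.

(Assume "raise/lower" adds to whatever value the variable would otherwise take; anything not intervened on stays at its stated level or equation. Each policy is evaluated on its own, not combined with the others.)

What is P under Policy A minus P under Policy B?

Policy A (A − 37):
  A = 109 − 37 = 72
  P = 44 + 3·72 = 260
Policy B (A + 29):
  A = 109 + 29 = 138
  P = 44 + 3·138 = 458
P: 260 − 458 = -198

-198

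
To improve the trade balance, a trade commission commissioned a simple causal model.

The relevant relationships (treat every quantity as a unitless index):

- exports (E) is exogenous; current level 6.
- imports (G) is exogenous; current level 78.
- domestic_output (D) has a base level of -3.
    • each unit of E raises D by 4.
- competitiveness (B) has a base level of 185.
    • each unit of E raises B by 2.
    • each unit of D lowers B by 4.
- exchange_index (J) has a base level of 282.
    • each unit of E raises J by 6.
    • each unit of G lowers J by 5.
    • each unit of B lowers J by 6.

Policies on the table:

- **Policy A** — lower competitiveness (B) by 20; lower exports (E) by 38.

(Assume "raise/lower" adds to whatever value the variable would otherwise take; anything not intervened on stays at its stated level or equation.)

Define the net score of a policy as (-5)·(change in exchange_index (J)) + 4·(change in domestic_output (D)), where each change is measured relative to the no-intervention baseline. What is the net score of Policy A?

Baseline:
  E = 6
  G = 78
  D = -3 + 4·6 = 21
  B = 185 + 2·6 − 4·21 = 113
  J = 282 + 6·6 − 5·78 − 6·113 = -750
Policy A (B − 20, E − 38):
  E = 6 − 38 = -32
  G = 78
  D = -3 + 4·(-32) = -131
  B = 185 + 2·(-32) − 4·(-131) (−20 from intervention) = 625
  J = 282 + 6·(-32) − 5·78 − 6·625 = -4050
ΔJ = -4050 − (-750) = -3300; ΔD = -131 − 21 = -152
Score = (-5)·(-3300) + 4·(-152) = 15892

15892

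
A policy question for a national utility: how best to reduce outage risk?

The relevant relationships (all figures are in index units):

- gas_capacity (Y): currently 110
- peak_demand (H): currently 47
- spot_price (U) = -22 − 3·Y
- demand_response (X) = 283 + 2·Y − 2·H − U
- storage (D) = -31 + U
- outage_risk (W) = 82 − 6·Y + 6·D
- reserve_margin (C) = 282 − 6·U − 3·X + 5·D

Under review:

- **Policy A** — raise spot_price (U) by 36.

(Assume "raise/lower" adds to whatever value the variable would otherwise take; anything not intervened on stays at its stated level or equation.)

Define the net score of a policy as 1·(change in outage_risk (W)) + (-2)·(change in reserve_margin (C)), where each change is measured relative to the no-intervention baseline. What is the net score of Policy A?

Baseline:
  Y = 110
  H = 47
  U = -22 − 3·110 = -352
  X = 283 + 2·110 − 2·47 − (-352) = 761
  D = -31 + (-352) = -383
  W = 82 − 6·110 + 6·(-383) = -2876
  C = 282 − 6·(-352) − 3·761 + 5·(-383) = -1804
Policy A (U + 36):
  Y = 110
  H = 47
  U = -22 − 3·110 (+36 from intervention) = -316
  X = 283 + 2·110 − 2·47 − (-316) = 725
  D = -31 + (-316) = -347
  W = 82 − 6·110 + 6·(-347) = -2660
  C = 282 − 6·(-316) − 3·725 + 5·(-347) = -1732
ΔW = -2660 − (-2876) = 216; ΔC = -1732 − (-1804) = 72
Score = 1·216 + (-2)·72 = 72

72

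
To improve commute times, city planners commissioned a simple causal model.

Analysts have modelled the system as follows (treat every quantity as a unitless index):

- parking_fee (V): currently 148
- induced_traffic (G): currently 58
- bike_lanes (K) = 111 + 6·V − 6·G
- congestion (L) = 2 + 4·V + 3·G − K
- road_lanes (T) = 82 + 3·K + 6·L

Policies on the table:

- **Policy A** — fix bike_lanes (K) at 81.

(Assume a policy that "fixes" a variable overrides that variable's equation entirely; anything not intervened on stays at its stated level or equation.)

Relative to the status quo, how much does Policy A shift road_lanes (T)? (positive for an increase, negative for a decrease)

Baseline:
  V = 148
  G = 58
  K = 111 + 6·148 − 6·58 = 651
  L = 2 + 4·148 + 3·58 − 651 = 117
  T = 82 + 3·651 + 6·117 = 2737
Policy A (K := 81):
  V = 148
  G = 58
  K = 81
  L = 2 + 4·148 + 3·58 − 81 = 687
  T = 82 + 3·81 + 6·687 = 4447
Change in T: 4447 − 2737 = 1710

1710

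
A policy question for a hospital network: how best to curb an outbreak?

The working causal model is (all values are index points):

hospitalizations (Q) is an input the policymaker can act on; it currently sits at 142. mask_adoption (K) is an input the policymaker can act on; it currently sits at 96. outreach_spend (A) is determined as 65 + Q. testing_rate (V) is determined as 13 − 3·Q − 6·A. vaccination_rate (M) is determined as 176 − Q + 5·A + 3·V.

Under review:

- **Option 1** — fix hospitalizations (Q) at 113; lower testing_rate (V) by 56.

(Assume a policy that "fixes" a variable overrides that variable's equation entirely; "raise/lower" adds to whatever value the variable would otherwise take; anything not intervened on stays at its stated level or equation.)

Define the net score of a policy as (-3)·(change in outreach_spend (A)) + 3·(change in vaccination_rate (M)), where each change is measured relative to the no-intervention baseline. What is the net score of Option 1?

Baseline:
  Q = 142
  A = 65 + 142 = 207
  V = 13 − 3·142 − 6·207 = -1655
  M = 176 − 142 + 5·207 + 3·(-1655) = -3896
Option 1 (Q := 113, V − 56):
  Q = 113
  A = 65 + 113 = 178
  V = 13 − 3·113 − 6·178 (−56 from intervention) = -1450
  M = 176 − 113 + 5·178 + 3·(-1450) = -3397
ΔA = 178 − 207 = -29; ΔM = -3397 − (-3896) = 499
Score = (-3)·(-29) + 3·499 = 1584

1584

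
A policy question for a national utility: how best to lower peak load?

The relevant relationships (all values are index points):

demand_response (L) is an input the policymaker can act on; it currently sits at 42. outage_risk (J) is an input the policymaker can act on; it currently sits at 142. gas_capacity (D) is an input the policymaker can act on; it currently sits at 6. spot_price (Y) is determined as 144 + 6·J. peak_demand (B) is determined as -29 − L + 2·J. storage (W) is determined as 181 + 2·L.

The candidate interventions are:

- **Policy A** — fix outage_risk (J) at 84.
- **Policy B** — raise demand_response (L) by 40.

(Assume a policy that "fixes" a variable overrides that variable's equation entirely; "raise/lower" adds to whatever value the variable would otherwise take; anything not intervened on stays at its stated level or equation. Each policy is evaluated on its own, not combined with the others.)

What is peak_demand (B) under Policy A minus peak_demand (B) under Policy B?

Policy A (J := 84):
  L = 42
  J = 84
  B = -29 − 42 + 2·84 = 97
Policy B (L + 40):
  L = 42 + 40 = 82
  J = 142
  B = -29 − 82 + 2·142 = 173
B: 97 − 173 = -76

-76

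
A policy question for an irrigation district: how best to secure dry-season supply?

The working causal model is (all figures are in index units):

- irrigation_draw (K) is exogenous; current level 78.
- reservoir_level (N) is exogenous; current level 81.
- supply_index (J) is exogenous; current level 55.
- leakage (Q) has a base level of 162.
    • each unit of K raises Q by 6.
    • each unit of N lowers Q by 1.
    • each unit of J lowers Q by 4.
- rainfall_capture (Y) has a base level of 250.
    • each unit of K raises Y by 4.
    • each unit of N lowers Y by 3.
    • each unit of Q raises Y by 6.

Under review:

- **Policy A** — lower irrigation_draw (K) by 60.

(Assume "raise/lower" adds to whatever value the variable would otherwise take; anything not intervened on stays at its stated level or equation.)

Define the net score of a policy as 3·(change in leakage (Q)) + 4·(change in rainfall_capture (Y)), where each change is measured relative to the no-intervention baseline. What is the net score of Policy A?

Baseline:
  K = 78
  N = 81
  J = 55
  Q = 162 + 6·78 − 81 − 4·55 = 329
  Y = 250 + 4·78 − 3·81 + 6·329 = 2293
Policy A (K − 60):
  K = 78 − 60 = 18
  N = 81
  J = 55
  Q = 162 + 6·18 − 81 − 4·55 = -31
  Y = 250 + 4·18 − 3·81 + 6·(-31) = -107
ΔQ = -31 − 329 = -360; ΔY = -107 − 2293 = -2400
Score = 3·(-360) + 4·(-2400) = -10680

-10680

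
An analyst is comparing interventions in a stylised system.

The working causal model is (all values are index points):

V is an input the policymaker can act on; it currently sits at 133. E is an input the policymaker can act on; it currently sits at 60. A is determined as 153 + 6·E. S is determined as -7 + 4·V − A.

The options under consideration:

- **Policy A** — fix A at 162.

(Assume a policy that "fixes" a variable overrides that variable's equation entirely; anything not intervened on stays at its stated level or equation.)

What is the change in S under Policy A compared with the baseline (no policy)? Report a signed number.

351

Baseline:
  V = 133
  E = 60
  A = 153 + 6·60 = 513
  S = -7 + 4·133 − 513 = 12
Policy A (A := 162):
  V = 133
  E = 60
  A = 162
  S = -7 + 4·133 − 162 = 363
Change in S: 363 − 12 = 351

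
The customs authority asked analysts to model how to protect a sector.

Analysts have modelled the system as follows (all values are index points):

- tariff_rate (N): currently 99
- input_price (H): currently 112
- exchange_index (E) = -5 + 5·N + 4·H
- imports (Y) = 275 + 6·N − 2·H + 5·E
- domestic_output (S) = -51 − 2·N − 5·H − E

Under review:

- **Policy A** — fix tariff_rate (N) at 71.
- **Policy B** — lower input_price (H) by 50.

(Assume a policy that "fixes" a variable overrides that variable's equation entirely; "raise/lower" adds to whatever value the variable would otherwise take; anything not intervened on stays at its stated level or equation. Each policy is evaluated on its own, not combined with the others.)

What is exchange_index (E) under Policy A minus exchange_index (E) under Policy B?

Policy A (N := 71):
  N = 71
  H = 112
  E = -5 + 5·71 + 4·112 = 798
Policy B (H − 50):
  N = 99
  H = 112 − 50 = 62
  E = -5 + 5·99 + 4·62 = 738
E: 798 − 738 = 60

60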